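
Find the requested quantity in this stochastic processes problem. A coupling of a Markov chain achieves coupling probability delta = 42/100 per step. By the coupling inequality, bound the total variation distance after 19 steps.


TV distance bound <= (1-delta)^n
= (1 - 0.4200)^19
= 0.5800^19
= 3.1999e-05

3.1999e-05


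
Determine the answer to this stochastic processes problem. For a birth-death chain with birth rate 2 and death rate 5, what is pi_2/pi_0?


For birth-death process, pi_n/pi_0 = (lambda/mu)^n
= (2/5)^2
= 0.1600

0.1600


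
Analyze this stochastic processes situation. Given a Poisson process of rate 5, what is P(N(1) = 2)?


P(N(t)=k) = (lambda*t)^k * exp(-lambda*t) / k!
lambda*t = 5
= 5^2 * exp(-5) / 2!
= 25 * 0.0067 / 2
= 0.0842

0.0842


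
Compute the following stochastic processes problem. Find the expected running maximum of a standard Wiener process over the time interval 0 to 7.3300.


E(max B(s)) = sqrt(2t/pi)
= sqrt(2*7.3300/pi)
= sqrt(4.6664)
= 2.1602

2.1602


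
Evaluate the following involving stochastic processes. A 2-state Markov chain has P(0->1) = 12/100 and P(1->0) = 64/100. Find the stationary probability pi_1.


Stationary distribution: pi_0 = p10/(p01+p10), pi_1 = p01/(p01+p10)
p01 = 0.1200, p10 = 0.6400
pi_1 = 0.1579

0.1579


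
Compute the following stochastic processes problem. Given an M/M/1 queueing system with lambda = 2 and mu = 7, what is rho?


rho = lambda/mu
= 2/7
= 0.2857

0.2857


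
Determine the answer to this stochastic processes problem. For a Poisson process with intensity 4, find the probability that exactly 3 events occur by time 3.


P(N(t)=k) = (lambda*t)^k * exp(-lambda*t) / k!
lambda*t = 12
= 12^3 * exp(-12) / 3!
= 1728 * 6.1442e-06 / 6
= 0.0018

0.0018


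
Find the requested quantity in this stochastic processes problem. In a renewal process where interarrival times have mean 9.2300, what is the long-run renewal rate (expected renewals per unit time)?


Long-run renewal rate = 1/E(X)
= 1/9.2300
= 0.1083

0.1083


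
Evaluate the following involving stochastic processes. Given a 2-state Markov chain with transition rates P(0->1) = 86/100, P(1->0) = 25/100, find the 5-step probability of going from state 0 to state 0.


Computing P^5 by matrix multiplication.
P = [[0.1400, 0.8600], [0.2500, 0.7500]]
After raising P to the power 5:
P^5(0,0) = 0.2252

0.2252


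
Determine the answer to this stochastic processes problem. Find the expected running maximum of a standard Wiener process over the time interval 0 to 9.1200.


E(max B(s)) = sqrt(2t/pi)
= sqrt(2*9.1200/pi)
= sqrt(5.8060)
= 2.4096

2.4096


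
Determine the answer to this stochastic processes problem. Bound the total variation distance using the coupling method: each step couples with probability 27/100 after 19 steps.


TV distance bound <= (1-delta)^n
= (1 - 0.2700)^19
= 0.7300^19
= 0.0025

0.0025


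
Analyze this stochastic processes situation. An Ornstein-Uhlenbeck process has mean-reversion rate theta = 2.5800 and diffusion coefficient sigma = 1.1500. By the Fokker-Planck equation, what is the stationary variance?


Stationary variance = sigma^2 / (2*theta)
= 1.1500^2 / (2*2.5800)
= 1.3225 / 5.1600
= 0.2563

0.2563


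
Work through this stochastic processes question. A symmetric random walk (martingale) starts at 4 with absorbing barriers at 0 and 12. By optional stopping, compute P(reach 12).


By optional stopping theorem: E(M at tau) = M(0) = 4
P(hit 12)*12 + P(hit 0)*0 = 4
P(hit 12) = (4 - 0)/(12 - 0) = 1/3 = 0.3333

0.3333


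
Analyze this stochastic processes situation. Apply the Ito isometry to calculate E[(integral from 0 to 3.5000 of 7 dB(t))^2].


By Ito isometry: E[(int f dB)^2] = int f^2 dt
= 7^2 * 3.5000
= 49 * 3.5000 = 171.5000

171.5000


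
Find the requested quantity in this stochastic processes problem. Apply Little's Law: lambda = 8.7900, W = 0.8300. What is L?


Little's Law: L = lambda * W
= 8.7900 * 0.8300
= 7.2957

7.2957


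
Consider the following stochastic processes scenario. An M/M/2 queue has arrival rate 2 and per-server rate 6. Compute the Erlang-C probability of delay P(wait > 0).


a = lambda/mu = 0.3333
rho = a/c = 0.1667
Erlang-C formula applied:
C(c,a) = 0.0476

0.0476


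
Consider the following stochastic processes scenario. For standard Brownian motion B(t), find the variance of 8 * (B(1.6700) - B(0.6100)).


Var(alpha*(B(t)-B(s))) = alpha^2 * (t-s)
= 8^2 * (1.6700 - 0.6100)
= 64 * 1.0600
= 67.8400

67.8400


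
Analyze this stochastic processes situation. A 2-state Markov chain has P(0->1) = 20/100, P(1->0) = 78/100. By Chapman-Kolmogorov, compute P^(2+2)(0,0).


P^4 = P^2 * P^2
Computing via matrix multiplication of the transition matrix.
Entry (0,0) of P^4 = 0.7959

0.7959


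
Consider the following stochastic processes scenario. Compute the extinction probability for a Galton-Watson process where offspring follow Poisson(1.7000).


Since mu = 1.7000 > 1, extinction prob q < 1.
Solve s = exp(mu*(s-1)) iteratively.
q = 0.3088

0.3088


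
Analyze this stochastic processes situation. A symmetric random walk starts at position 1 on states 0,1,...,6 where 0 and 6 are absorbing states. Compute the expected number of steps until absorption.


For symmetric RW on 0,...,N with absorbing barriers, E(i) = i*(N-i)
E(1) = 1 * 5 = 5

5


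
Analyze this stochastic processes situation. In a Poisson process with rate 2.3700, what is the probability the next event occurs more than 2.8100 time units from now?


P(X > t) = exp(-lambda * t)
= exp(-2.3700 * 2.8100)
= exp(-6.6597) = 0.0013

0.0013


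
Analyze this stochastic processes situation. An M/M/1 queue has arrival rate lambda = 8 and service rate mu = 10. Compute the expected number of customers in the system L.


rho = 8/10 = 0.8000
L = rho/(1-rho)
= 0.8000/0.2000
= 4.0000

4.0000


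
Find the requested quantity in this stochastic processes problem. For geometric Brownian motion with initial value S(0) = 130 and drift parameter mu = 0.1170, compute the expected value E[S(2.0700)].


E[S(t)] = S(0) * exp(mu * t)
= 130 * exp(0.1170 * 2.0700)
= 130 * 1.2740
= 165.6247

165.6247


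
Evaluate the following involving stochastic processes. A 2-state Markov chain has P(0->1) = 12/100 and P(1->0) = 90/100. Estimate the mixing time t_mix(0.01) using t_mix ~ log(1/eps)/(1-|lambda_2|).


lambda_2 = |1 - p01 - p10| = |1 - 0.1200 - 0.9000| = 0.0200
t_mix ~ log(1/eps)/(1 - |lambda_2|)
= log(100)/(1 - 0.0200) = 4.6052/0.9800
= 4.6992

4.6992


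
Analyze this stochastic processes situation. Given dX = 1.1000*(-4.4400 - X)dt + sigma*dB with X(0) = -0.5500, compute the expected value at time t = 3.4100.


E[X(t)] = mu + (X(0) - mu)*exp(-theta*t)
= -4.4400 + (-0.5500 - -4.4400)*exp(-1.1000*3.4100)
= -4.4400 + 3.8900 * 0.0235
= -4.3486

-4.3486


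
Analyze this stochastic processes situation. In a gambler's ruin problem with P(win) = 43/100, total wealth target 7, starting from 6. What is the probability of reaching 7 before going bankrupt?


Gambler's ruin formula:
r = q/p = 0.5700/0.4300 = 1.3256
P(win) = (1 - r^i)/(1 - r^N)
= (1 - 1.3256^6)/(1 - 1.3256^7)
= 0.7147

0.7147


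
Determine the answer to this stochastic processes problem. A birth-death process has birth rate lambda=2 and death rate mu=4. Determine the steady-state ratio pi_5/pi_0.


For birth-death process, pi_n/pi_0 = (lambda/mu)^n
= (2/4)^5
= 0.0312

0.0312


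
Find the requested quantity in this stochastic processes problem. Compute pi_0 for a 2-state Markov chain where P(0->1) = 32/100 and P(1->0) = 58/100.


Stationary distribution: pi_0 = p10/(p01+p10), pi_1 = p01/(p01+p10)
p01 = 0.3200, p10 = 0.5800
pi_0 = 0.6444

0.6444


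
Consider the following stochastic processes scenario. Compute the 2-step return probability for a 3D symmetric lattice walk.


P(return in 2 steps) = P(reverse first step) = 1/(2d)
= 1/6
= 0.1667

0.1667


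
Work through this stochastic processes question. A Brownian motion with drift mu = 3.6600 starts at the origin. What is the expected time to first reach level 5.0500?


Expected first passage time = a/mu
= 5.0500/3.6600
= 1.3798

1.3798


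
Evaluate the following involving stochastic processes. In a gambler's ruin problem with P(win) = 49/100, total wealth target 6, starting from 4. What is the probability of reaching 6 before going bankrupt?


Gambler's ruin formula:
r = q/p = 0.5100/0.4900 = 1.0408
P(win) = (1 - r^i)/(1 - r^N)
= (1 - 1.0408^4)/(1 - 1.0408^6)
= 0.6397

0.6397


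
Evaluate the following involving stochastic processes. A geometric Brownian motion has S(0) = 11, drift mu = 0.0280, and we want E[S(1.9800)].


E[S(t)] = S(0) * exp(mu * t)
= 11 * exp(0.0280 * 1.9800)
= 11 * 1.0570
= 11.6271

11.6271


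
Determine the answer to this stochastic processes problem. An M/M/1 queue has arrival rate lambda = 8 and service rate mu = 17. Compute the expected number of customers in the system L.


rho = 8/17 = 0.4706
L = rho/(1-rho)
= 0.4706/0.5294
= 0.8889

0.8889


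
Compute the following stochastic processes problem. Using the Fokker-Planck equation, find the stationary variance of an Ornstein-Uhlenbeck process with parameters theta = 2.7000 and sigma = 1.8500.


Stationary variance = sigma^2 / (2*theta)
= 1.8500^2 / (2*2.7000)
= 3.4225 / 5.4000
= 0.6338

0.6338


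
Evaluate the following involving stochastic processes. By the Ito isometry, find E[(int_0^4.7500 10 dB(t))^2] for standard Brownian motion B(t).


By Ito isometry: E[(int f dB)^2] = int f^2 dt
= 10^2 * 4.7500
= 100 * 4.7500 = 475.0000

475.0000


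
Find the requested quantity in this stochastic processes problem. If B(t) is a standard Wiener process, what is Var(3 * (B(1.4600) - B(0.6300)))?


Var(alpha*(B(t)-B(s))) = alpha^2 * (t-s)
= 3^2 * (1.4600 - 0.6300)
= 9 * 0.8300
= 7.4700

7.4700


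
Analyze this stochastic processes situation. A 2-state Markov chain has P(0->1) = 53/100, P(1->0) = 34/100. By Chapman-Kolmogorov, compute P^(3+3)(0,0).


P^6 = P^3 * P^3
Computing via matrix multiplication of the transition matrix.
Entry (0,0) of P^6 = 0.3908

0.3908


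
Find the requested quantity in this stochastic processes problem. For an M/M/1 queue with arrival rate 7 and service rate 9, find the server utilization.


rho = lambda/mu
= 7/9
= 0.7778

0.7778


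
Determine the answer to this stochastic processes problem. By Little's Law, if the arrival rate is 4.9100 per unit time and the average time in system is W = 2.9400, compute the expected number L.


Little's Law: L = lambda * W
= 4.9100 * 2.9400
= 14.4354

14.4354


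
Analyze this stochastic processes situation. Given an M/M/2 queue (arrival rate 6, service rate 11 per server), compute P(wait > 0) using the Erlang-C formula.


a = lambda/mu = 0.5455
rho = a/c = 0.2727
Erlang-C formula applied:
C(c,a) = 0.1169

0.1169


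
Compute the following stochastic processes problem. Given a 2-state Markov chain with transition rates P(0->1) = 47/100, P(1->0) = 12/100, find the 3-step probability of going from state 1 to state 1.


Computing P^3 by matrix multiplication.
P = [[0.5300, 0.4700], [0.1200, 0.8800]]
After raising P to the power 3:
P^3(1,1) = 0.8106

0.8106


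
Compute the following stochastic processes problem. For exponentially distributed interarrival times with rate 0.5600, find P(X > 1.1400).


P(X > t) = exp(-lambda * t)
= exp(-0.5600 * 1.1400)
= exp(-0.6384) = 0.5281

0.5281


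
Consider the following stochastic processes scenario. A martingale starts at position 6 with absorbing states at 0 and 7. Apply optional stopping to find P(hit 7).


By optional stopping theorem: E(M at tau) = M(0) = 6
P(hit 7)*7 + P(hit 0)*0 = 6
P(hit 7) = (6 - 0)/(7 - 0) = 6/7 = 0.8571

0.8571


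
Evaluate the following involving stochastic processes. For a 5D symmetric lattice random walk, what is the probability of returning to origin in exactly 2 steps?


P(return in 2 steps) = P(reverse first step) = 1/(2d)
= 1/10
= 0.1000

0.1000


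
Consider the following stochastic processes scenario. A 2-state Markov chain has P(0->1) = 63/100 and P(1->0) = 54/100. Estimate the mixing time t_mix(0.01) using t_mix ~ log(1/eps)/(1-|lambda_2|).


lambda_2 = |1 - p01 - p10| = |1 - 0.6300 - 0.5400| = 0.1700
t_mix ~ log(1/eps)/(1 - |lambda_2|)
= log(100)/(1 - 0.1700) = 4.6052/0.8300
= 5.5484

5.5484


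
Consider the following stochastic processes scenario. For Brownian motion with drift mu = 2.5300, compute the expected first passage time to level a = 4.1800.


Expected first passage time = a/mu
= 4.1800/2.5300
= 1.6522

1.6522


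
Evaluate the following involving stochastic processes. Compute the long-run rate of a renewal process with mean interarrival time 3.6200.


Long-run renewal rate = 1/E(X)
= 1/3.6200
= 0.2762

0.2762


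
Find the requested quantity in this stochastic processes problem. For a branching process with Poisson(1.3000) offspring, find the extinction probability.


Since mu = 1.3000 > 1, extinction prob q < 1.
Solve s = exp(mu*(s-1)) iteratively.
q = 0.5770

0.5770


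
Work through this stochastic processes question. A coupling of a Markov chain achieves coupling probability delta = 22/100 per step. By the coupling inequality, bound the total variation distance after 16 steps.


TV distance bound <= (1-delta)^n
= (1 - 0.2200)^16
= 0.7800^16
= 0.0188

0.0188


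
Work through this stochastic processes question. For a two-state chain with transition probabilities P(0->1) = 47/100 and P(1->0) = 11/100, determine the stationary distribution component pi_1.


Stationary distribution: pi_0 = p10/(p01+p10), pi_1 = p01/(p01+p10)
p01 = 0.4700, p10 = 0.1100
pi_1 = 0.8103

0.8103


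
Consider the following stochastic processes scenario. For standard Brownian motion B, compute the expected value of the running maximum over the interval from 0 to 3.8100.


E(max B(s)) = sqrt(2t/pi)
= sqrt(2*3.8100/pi)
= sqrt(2.4255)
= 1.5574

1.5574


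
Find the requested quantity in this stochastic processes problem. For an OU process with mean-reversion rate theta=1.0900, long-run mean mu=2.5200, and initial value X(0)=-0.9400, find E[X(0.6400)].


E[X(t)] = mu + (X(0) - mu)*exp(-theta*t)
= 2.5200 + (-0.9400 - 2.5200)*exp(-1.0900*0.6400)
= 2.5200 + -3.4600 * 0.4978
= 0.7977

0.7977


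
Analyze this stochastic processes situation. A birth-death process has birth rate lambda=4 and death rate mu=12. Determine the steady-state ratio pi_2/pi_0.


For birth-death process, pi_n/pi_0 = (lambda/mu)^n
= (4/12)^2
= 0.1111

0.1111


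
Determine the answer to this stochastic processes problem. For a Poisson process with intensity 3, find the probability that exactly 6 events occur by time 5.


P(N(t)=k) = (lambda*t)^k * exp(-lambda*t) / k!
lambda*t = 15
= 15^6 * exp(-15) / 6!
= 11390625 * 3.0590e-07 / 720
= 0.0048

0.0048


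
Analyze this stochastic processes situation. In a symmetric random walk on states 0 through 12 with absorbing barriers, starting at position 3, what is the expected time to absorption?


For symmetric RW on 0,...,N with absorbing barriers, E(i) = i*(N-i)
E(3) = 3 * 9 = 27

27


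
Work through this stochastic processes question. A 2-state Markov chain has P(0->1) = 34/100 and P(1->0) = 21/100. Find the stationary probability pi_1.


Stationary distribution: pi_0 = p10/(p01+p10), pi_1 = p01/(p01+p10)
p01 = 0.3400, p10 = 0.2100
pi_1 = 0.6182

0.6182


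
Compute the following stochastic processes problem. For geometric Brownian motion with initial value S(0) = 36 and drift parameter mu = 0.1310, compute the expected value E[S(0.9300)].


E[S(t)] = S(0) * exp(mu * t)
= 36 * exp(0.1310 * 0.9300)
= 36 * 1.1296
= 40.6642

40.6642


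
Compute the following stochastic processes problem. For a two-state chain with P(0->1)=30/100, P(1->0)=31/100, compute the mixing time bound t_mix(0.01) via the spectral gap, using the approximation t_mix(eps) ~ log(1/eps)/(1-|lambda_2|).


lambda_2 = |1 - p01 - p10| = |1 - 0.3000 - 0.3100| = 0.3900
t_mix ~ log(1/eps)/(1 - |lambda_2|)
= log(100)/(1 - 0.3900) = 4.6052/0.6100
= 7.5495

7.5495


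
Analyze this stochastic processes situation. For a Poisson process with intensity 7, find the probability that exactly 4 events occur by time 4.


P(N(t)=k) = (lambda*t)^k * exp(-lambda*t) / k!
lambda*t = 28
= 28^4 * exp(-28) / 4!
= 614656 * 6.9144e-13 / 24
= 1.7708e-08

1.7708e-08


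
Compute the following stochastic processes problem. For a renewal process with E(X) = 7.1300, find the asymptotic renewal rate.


Long-run renewal rate = 1/E(X)
= 1/7.1300
= 0.1403

0.1403


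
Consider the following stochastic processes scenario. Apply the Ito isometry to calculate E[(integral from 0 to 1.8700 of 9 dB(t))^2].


By Ito isometry: E[(int f dB)^2] = int f^2 dt
= 9^2 * 1.8700
= 81 * 1.8700 = 151.4700

151.4700


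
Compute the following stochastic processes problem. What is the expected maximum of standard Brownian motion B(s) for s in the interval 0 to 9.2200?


E(max B(s)) = sqrt(2t/pi)
= sqrt(2*9.2200/pi)
= sqrt(5.8696)
= 2.4227

2.4227


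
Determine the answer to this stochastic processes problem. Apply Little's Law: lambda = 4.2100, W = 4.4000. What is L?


Little's Law: L = lambda * W
= 4.2100 * 4.4000
= 18.5240

18.5240


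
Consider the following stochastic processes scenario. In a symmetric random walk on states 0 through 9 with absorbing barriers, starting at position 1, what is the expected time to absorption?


For symmetric RW on 0,...,N with absorbing barriers, E(i) = i*(N-i)
E(1) = 1 * 8 = 8

8


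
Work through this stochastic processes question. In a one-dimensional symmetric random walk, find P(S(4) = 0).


P(S(4) = 0) = C(4,2) / 4^2
= 6 / 16
= 0.3750

0.3750


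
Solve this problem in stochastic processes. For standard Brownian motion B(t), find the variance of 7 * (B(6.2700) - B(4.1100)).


Var(alpha*(B(t)-B(s))) = alpha^2 * (t-s)
= 7^2 * (6.2700 - 4.1100)
= 49 * 2.1600
= 105.8400

105.8400


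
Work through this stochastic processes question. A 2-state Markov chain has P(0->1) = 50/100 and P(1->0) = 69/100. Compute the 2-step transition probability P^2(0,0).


Computing P^2 by matrix multiplication.
P = [[0.5000, 0.5000], [0.6900, 0.3100]]
After raising P to the power 2:
P^2(0,0) = 0.5950

0.5950


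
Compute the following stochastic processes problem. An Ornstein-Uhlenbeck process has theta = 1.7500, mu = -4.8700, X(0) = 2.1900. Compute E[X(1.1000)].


E[X(t)] = mu + (X(0) - mu)*exp(-theta*t)
= -4.8700 + (2.1900 - -4.8700)*exp(-1.7500*1.1000)
= -4.8700 + 7.0600 * 0.1459
= -3.8401

-3.8401


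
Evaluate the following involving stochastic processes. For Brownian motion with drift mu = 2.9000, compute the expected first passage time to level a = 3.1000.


Expected first passage time = a/mu
= 3.1000/2.9000
= 1.0690

1.0690


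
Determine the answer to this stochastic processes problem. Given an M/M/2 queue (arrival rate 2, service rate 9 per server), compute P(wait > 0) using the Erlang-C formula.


a = lambda/mu = 0.2222
rho = a/c = 0.1111
Erlang-C formula applied:
C(c,a) = 0.0222

0.0222


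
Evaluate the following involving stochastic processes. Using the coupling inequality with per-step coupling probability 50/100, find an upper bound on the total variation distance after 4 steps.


TV distance bound <= (1-delta)^n
= (1 - 0.5000)^4
= 0.5000^4
= 0.0625

0.0625


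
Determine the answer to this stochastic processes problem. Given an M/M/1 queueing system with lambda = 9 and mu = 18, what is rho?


rho = lambda/mu
= 9/18
= 0.5000

0.5000


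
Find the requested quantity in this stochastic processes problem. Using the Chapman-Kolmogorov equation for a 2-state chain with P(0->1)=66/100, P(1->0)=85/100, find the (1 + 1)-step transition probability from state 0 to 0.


P^2 = P^1 * P^1
Computing via matrix multiplication of the transition matrix.
Entry (0,0) of P^2 = 0.6766

0.6766


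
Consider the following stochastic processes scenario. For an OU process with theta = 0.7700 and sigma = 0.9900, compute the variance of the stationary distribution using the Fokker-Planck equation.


Stationary variance = sigma^2 / (2*theta)
= 0.9900^2 / (2*0.7700)
= 0.9801 / 1.5400
= 0.6364

0.6364


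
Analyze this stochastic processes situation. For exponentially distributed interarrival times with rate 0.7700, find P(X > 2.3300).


P(X > t) = exp(-lambda * t)
= exp(-0.7700 * 2.3300)
= exp(-1.7941) = 0.1663

0.1663


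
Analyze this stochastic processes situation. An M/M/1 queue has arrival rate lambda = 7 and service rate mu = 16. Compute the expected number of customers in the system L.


rho = 7/16 = 0.4375
L = rho/(1-rho)
= 0.4375/0.5625
= 0.7778

0.7778


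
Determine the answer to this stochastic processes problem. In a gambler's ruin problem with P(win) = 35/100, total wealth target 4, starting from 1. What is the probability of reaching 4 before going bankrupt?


Gambler's ruin formula:
r = q/p = 0.6500/0.3500 = 1.8571
P(win) = (1 - r^i)/(1 - r^N)
= (1 - 1.8571^1)/(1 - 1.8571^4)
= 0.0787

0.0787


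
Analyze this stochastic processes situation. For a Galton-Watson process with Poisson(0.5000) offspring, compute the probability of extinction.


Since mu = 0.5000 <= 1, extinction probability = 1.

1.0000


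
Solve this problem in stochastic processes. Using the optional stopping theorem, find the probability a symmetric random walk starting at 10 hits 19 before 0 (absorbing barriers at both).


By optional stopping theorem: E(M at tau) = M(0) = 10
P(hit 19)*19 + P(hit 0)*0 = 10
P(hit 19) = (10 - 0)/(19 - 0) = 10/19 = 0.5263

0.5263


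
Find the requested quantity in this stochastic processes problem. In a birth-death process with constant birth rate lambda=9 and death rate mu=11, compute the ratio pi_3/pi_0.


For birth-death process, pi_n/pi_0 = (lambda/mu)^n
= (9/11)^3
= 0.5477

0.5477


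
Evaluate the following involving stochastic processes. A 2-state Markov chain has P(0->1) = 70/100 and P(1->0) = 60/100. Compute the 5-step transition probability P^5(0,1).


Computing P^5 by matrix multiplication.
P = [[0.3000, 0.7000], [0.6000, 0.4000]]
After raising P to the power 5:
P^5(0,1) = 0.5398

0.5398


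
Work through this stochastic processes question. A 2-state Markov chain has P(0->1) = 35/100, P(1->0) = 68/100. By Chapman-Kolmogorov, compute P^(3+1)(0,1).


P^4 = P^3 * P^1
Computing via matrix multiplication of the transition matrix.
Entry (0,1) of P^4 = 0.3398

0.3398


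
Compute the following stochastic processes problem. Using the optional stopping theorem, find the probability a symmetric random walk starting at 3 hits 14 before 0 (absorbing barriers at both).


By optional stopping theorem: E(M at tau) = M(0) = 3
P(hit 14)*14 + P(hit 0)*0 = 3
P(hit 14) = (3 - 0)/(14 - 0) = 3/14 = 0.2143

0.2143


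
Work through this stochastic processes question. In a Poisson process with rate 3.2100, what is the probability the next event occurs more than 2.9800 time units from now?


P(X > t) = exp(-lambda * t)
= exp(-3.2100 * 2.9800)
= exp(-9.5658) = 7.0085e-05

7.0085e-05


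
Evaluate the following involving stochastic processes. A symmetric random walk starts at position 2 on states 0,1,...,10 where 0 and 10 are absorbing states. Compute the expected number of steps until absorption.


For symmetric RW on 0,...,N with absorbing barriers, E(i) = i*(N-i)
E(2) = 2 * 8 = 16

16


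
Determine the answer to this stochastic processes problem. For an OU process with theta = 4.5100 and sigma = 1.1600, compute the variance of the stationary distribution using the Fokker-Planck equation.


Stationary variance = sigma^2 / (2*theta)
= 1.1600^2 / (2*4.5100)
= 1.3456 / 9.0200
= 0.1492

0.1492


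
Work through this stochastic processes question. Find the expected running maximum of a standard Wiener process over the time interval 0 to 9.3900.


E(max B(s)) = sqrt(2t/pi)
= sqrt(2*9.3900/pi)
= sqrt(5.9779)
= 2.4450

2.4450


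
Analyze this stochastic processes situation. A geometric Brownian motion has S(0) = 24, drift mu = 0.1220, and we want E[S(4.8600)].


E[S(t)] = S(0) * exp(mu * t)
= 24 * exp(0.1220 * 4.8600)
= 24 * 1.8093
= 43.4223

43.4223


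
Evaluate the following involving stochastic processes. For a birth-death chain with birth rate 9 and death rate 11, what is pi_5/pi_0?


For birth-death process, pi_n/pi_0 = (lambda/mu)^n
= (9/11)^5
= 0.3666

0.3666


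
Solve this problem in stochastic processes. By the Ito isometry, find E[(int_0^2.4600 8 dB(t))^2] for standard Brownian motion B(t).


By Ito isometry: E[(int f dB)^2] = int f^2 dt
= 8^2 * 2.4600
= 64 * 2.4600 = 157.4400

157.4400


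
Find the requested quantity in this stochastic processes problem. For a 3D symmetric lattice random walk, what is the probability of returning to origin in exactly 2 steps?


P(return in 2 steps) = P(reverse first step) = 1/(2d)
= 1/6
= 0.1667

0.1667


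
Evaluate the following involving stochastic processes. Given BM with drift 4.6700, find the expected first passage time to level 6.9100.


Expected first passage time = a/mu
= 6.9100/4.6700
= 1.4797

1.4797


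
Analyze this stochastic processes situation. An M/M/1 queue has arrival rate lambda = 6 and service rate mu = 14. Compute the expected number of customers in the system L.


rho = 6/14 = 0.4286
L = rho/(1-rho)
= 0.4286/0.5714
= 0.7500

0.7500


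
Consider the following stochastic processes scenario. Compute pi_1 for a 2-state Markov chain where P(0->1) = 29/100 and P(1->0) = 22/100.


Stationary distribution: pi_0 = p10/(p01+p10), pi_1 = p01/(p01+p10)
p01 = 0.2900, p10 = 0.2200
pi_1 = 0.5686

0.5686


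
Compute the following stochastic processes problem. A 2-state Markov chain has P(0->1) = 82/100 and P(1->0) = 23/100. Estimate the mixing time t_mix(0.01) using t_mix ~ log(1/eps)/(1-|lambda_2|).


lambda_2 = |1 - p01 - p10| = |1 - 0.8200 - 0.2300| = 0.0500
t_mix ~ log(1/eps)/(1 - |lambda_2|)
= log(100)/(1 - 0.0500) = 4.6052/0.9500
= 4.8475

4.8475


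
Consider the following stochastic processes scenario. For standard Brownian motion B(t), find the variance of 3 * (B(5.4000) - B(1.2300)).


Var(alpha*(B(t)-B(s))) = alpha^2 * (t-s)
= 3^2 * (5.4000 - 1.2300)
= 9 * 4.1700
= 37.5300

37.5300


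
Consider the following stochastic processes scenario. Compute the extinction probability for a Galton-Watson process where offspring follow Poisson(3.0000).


Since mu = 3.0000 > 1, extinction prob q < 1.
Solve s = exp(mu*(s-1)) iteratively.
q = 0.0595

0.0595


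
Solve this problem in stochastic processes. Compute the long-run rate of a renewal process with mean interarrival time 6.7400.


Long-run renewal rate = 1/E(X)
= 1/6.7400
= 0.1484

0.1484


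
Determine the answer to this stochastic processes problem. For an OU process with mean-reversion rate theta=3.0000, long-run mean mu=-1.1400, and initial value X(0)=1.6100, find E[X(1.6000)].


E[X(t)] = mu + (X(0) - mu)*exp(-theta*t)
= -1.1400 + (1.6100 - -1.1400)*exp(-3.0000*1.6000)
= -1.1400 + 2.7500 * 0.0082
= -1.1174

-1.1174


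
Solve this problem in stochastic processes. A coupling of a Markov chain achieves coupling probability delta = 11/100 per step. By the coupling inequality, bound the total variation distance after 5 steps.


TV distance bound <= (1-delta)^n
= (1 - 0.1100)^5
= 0.8900^5
= 0.5584

0.5584


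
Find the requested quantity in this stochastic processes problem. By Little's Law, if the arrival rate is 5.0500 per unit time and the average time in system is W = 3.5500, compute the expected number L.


Little's Law: L = lambda * W
= 5.0500 * 3.5500
= 17.9275

17.9275


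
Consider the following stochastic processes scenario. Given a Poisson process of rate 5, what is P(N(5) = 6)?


P(N(t)=k) = (lambda*t)^k * exp(-lambda*t) / k!
lambda*t = 25
= 25^6 * exp(-25) / 6!
= 244140625 * 1.3888e-11 / 720
= 4.7092e-06

4.7092e-06


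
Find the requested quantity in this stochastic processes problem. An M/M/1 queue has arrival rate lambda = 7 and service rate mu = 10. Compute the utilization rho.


rho = lambda/mu
= 7/10
= 0.7000

0.7000


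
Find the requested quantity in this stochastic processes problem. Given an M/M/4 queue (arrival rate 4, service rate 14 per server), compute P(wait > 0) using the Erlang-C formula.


a = lambda/mu = 0.2857
rho = a/c = 0.0714
Erlang-C formula applied:
C(c,a) = 2.2471e-04

2.2471e-04


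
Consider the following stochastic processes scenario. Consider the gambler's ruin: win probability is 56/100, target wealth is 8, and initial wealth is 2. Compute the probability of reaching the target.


Gambler's ruin formula:
r = q/p = 0.4400/0.5600 = 0.7857
P(win) = (1 - r^i)/(1 - r^N)
= (1 - 0.7857^2)/(1 - 0.7857^8)
= 0.4477

0.4477


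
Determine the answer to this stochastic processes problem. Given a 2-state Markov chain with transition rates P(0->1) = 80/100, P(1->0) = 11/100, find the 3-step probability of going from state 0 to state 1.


Computing P^3 by matrix multiplication.
P = [[0.2000, 0.8000], [0.1100, 0.8900]]
After raising P to the power 3:
P^3(0,1) = 0.8785

0.8785


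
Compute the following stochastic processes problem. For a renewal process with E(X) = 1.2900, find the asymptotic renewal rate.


Long-run renewal rate = 1/E(X)
= 1/1.2900
= 0.7752

0.7752


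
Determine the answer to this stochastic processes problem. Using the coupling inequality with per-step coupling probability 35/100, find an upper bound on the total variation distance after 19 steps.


TV distance bound <= (1-delta)^n
= (1 - 0.3500)^19
= 0.6500^19
= 2.7884e-04

2.7884e-04


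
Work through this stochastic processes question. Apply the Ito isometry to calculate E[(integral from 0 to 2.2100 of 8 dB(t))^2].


By Ito isometry: E[(int f dB)^2] = int f^2 dt
= 8^2 * 2.2100
= 64 * 2.2100 = 141.4400

141.4400


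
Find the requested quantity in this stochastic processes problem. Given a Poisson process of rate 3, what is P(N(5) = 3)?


P(N(t)=k) = (lambda*t)^k * exp(-lambda*t) / k!
lambda*t = 15
= 15^3 * exp(-15) / 3!
= 3375 * 3.0590e-07 / 6
= 1.7207e-04

1.7207e-04


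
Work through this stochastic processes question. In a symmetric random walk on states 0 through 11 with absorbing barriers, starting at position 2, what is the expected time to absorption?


For symmetric RW on 0,...,N with absorbing barriers, E(i) = i*(N-i)
E(2) = 2 * 9 = 18

18


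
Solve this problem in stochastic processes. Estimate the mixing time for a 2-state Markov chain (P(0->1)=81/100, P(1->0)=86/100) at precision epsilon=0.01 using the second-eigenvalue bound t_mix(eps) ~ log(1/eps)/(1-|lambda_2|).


lambda_2 = |1 - p01 - p10| = |1 - 0.8100 - 0.8600| = 0.6700
t_mix ~ log(1/eps)/(1 - |lambda_2|)
= log(100)/(1 - 0.6700) = 4.6052/0.3300
= 13.9551

13.9551


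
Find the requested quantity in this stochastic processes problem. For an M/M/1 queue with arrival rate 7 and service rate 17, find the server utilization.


rho = lambda/mu
= 7/17
= 0.4118

0.4118


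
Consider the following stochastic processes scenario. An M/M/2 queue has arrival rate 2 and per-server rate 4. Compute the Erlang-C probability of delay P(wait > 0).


a = lambda/mu = 0.5000
rho = a/c = 0.2500
Erlang-C formula applied:
C(c,a) = 0.1000

0.1000


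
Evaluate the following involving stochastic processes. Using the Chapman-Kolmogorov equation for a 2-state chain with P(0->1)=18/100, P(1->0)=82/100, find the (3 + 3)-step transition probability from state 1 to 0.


P^6 = P^3 * P^3
Computing via matrix multiplication of the transition matrix.
Entry (1,0) of P^6 = 0.8200

0.8200


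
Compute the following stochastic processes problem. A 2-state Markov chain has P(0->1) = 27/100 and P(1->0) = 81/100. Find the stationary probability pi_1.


Stationary distribution: pi_0 = p10/(p01+p10), pi_1 = p01/(p01+p10)
p01 = 0.2700, p10 = 0.8100
pi_1 = 0.2500

0.2500


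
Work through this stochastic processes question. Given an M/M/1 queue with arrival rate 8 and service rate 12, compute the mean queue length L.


rho = 8/12 = 0.6667
L = rho/(1-rho)
= 0.6667/0.3333
= 2.0000

2.0000


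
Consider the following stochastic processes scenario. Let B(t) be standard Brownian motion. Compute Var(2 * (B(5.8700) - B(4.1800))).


Var(alpha*(B(t)-B(s))) = alpha^2 * (t-s)
= 2^2 * (5.8700 - 4.1800)
= 4 * 1.6900
= 6.7600

6.7600


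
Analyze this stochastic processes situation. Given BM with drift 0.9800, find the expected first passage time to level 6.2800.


Expected first passage time = a/mu
= 6.2800/0.9800
= 6.4082

6.4082


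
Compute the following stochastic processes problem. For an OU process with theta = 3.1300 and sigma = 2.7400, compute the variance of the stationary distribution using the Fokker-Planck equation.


Stationary variance = sigma^2 / (2*theta)
= 2.7400^2 / (2*3.1300)
= 7.5076 / 6.2600
= 1.1993

1.1993


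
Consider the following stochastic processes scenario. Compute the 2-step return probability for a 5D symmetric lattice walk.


P(return in 2 steps) = P(reverse first step) = 1/(2d)
= 1/10
= 0.1000

0.1000


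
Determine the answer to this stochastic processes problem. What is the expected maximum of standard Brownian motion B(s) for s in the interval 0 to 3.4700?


E(max B(s)) = sqrt(2t/pi)
= sqrt(2*3.4700/pi)
= sqrt(2.2091)
= 1.4863

1.4863


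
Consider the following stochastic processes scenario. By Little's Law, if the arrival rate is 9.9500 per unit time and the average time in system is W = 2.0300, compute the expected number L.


Little's Law: L = lambda * W
= 9.9500 * 2.0300
= 20.1985

20.1985


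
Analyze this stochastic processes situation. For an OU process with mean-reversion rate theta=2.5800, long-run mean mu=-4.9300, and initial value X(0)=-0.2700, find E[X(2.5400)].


E[X(t)] = mu + (X(0) - mu)*exp(-theta*t)
= -4.9300 + (-0.2700 - -4.9300)*exp(-2.5800*2.5400)
= -4.9300 + 4.6600 * 0.0014
= -4.9234

-4.9234


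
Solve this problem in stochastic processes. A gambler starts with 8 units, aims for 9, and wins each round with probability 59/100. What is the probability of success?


Gambler's ruin formula:
r = q/p = 0.4100/0.5900 = 0.6949
P(win) = (1 - r^i)/(1 - r^N)
= (1 - 0.6949^8)/(1 - 0.6949^9)
= 0.9828

0.9828


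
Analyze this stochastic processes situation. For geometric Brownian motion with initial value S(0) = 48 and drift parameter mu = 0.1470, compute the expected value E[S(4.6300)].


E[S(t)] = S(0) * exp(mu * t)
= 48 * exp(0.1470 * 4.6300)
= 48 * 1.9751
= 94.8039

94.8039


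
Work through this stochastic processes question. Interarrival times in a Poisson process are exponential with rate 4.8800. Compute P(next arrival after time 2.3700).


P(X > t) = exp(-lambda * t)
= exp(-4.8800 * 2.3700)
= exp(-11.5656) = 9.4869e-06

9.4869e-06


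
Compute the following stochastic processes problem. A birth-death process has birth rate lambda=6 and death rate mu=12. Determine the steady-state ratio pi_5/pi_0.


For birth-death process, pi_n/pi_0 = (lambda/mu)^n
= (6/12)^5
= 0.0312

0.0312


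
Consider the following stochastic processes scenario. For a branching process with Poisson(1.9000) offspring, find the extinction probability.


Since mu = 1.9000 > 1, extinction prob q < 1.
Solve s = exp(mu*(s-1)) iteratively.
q = 0.2328

0.2328


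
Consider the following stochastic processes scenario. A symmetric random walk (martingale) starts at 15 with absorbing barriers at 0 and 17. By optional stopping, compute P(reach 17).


By optional stopping theorem: E(M at tau) = M(0) = 15
P(hit 17)*17 + P(hit 0)*0 = 15
P(hit 17) = (15 - 0)/(17 - 0) = 15/17 = 0.8824

0.8824


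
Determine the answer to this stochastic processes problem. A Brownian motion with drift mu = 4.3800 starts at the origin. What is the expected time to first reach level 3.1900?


Expected first passage time = a/mu
= 3.1900/4.3800
= 0.7283

0.7283


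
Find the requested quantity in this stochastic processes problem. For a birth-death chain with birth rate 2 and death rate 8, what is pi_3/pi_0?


For birth-death process, pi_n/pi_0 = (lambda/mu)^n
= (2/8)^3
= 0.0156

0.0156


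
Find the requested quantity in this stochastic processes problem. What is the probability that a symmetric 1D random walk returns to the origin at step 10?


P(S(10) = 0) = C(10,5) / 4^5
= 252 / 1024
= 0.2461

0.2461


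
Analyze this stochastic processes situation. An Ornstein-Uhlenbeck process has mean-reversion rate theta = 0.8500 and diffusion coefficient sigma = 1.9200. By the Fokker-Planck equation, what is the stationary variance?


Stationary variance = sigma^2 / (2*theta)
= 1.9200^2 / (2*0.8500)
= 3.6864 / 1.7000
= 2.1685

2.1685


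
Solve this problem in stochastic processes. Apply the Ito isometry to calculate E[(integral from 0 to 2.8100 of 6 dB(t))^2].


By Ito isometry: E[(int f dB)^2] = int f^2 dt
= 6^2 * 2.8100
= 36 * 2.8100 = 101.1600

101.1600


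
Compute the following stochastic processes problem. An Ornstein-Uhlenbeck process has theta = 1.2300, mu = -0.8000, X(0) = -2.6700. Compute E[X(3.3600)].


E[X(t)] = mu + (X(0) - mu)*exp(-theta*t)
= -0.8000 + (-2.6700 - -0.8000)*exp(-1.2300*3.3600)
= -0.8000 + -1.8700 * 0.0160
= -0.8300

-0.8300


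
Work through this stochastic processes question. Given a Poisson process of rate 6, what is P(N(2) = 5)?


P(N(t)=k) = (lambda*t)^k * exp(-lambda*t) / k!
lambda*t = 12
= 12^5 * exp(-12) / 5!
= 248832 * 6.1442e-06 / 120
= 0.0127

0.0127


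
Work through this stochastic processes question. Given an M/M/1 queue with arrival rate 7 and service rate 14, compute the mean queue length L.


rho = 7/14 = 0.5000
L = rho/(1-rho)
= 0.5000/0.5000
= 1.0000

1.0000


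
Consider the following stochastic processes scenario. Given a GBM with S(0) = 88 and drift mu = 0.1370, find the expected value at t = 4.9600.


E[S(t)] = S(0) * exp(mu * t)
= 88 * exp(0.1370 * 4.9600)
= 88 * 1.9729
= 173.6179

173.6179


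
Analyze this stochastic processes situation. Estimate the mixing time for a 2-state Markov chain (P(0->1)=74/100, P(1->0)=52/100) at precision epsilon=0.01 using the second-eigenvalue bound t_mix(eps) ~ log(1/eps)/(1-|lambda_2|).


lambda_2 = |1 - p01 - p10| = |1 - 0.7400 - 0.5200| = 0.2600
t_mix ~ log(1/eps)/(1 - |lambda_2|)
= log(100)/(1 - 0.2600) = 4.6052/0.7400
= 6.2232

6.2232


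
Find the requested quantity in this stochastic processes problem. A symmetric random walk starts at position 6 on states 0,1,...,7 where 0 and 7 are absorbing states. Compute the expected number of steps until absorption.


For symmetric RW on 0,...,N with absorbing barriers, E(i) = i*(N-i)
E(6) = 6 * 1 = 6

6


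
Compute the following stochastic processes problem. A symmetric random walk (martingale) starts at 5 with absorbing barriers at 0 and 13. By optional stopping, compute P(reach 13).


By optional stopping theorem: E(M at tau) = M(0) = 5
P(hit 13)*13 + P(hit 0)*0 = 5
P(hit 13) = (5 - 0)/(13 - 0) = 5/13 = 0.3846

0.3846


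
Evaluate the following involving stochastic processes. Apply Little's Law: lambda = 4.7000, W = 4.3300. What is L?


Little's Law: L = lambda * W
= 4.7000 * 4.3300
= 20.3510

20.3510


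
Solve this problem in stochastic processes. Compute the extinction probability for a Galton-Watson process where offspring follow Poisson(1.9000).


Since mu = 1.9000 > 1, extinction prob q < 1.
Solve s = exp(mu*(s-1)) iteratively.
q = 0.2328

0.2328


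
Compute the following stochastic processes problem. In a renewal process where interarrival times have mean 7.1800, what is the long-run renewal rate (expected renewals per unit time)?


Long-run renewal rate = 1/E(X)
= 1/7.1800
= 0.1393

0.1393
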